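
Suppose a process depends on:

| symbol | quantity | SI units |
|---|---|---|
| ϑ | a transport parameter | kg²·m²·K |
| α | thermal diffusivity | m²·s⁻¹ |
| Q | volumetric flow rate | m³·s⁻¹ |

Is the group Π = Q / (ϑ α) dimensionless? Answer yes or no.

no

Sum the exponent of each base dimension across the product:
  M: −[ϑ]_M − [α]_M + [Q]_M = −(2) − (0) + (0) = -2
  L: −[ϑ]_L − [α]_L + [Q]_L = −(2) − (2) + (3) = -1
  T: −[ϑ]_T − [α]_T + [Q]_T = −(0) − (-1) + (-1) = 0
  Θ: −[ϑ]_Θ − [α]_Θ + [Q]_Θ = −(1) − (0) + (0) = -1
Net dimensions [M⁻² L⁻¹ Θ⁻¹] ≠ [1] — not dimensionless.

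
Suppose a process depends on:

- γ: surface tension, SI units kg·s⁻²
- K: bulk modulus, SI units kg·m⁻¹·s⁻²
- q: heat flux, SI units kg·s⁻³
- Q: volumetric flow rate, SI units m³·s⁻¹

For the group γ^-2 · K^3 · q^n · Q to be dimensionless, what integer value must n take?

Balance the M exponent: (1)·n from q, plus −2·(1) + 3·(1) + (0) = 1 from the rest, must sum to zero.
n + 1 = 0, so n = -1.

-1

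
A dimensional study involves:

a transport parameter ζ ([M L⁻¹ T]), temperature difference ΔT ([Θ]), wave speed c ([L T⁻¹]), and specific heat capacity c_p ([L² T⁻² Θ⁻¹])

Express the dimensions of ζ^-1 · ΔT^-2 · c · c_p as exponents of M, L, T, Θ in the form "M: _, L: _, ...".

Collect each base-dimension exponent across the product:
  M: −(1) − 2·(0) + (0) + (0) = -1
  L: −(-1) − 2·(0) + (1) + (2) = 4
  T: −(1) − 2·(0) + (-1) + (-2) = -4
  Θ: −(0) − 2·(1) + (0) + (-1) = -3
So the dimensions are [M⁻¹ L⁴ T⁻⁴ Θ⁻³].

M: -1, L: 4, T: -4, Θ: -3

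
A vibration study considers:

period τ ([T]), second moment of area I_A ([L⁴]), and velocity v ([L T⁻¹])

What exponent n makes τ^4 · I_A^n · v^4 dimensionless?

Balance the L exponent: (4)·n from I_A, plus 4·(0) + 4·(1) = 4 from the rest, must sum to zero.
4n + 4 = 0, so n = -1.

-1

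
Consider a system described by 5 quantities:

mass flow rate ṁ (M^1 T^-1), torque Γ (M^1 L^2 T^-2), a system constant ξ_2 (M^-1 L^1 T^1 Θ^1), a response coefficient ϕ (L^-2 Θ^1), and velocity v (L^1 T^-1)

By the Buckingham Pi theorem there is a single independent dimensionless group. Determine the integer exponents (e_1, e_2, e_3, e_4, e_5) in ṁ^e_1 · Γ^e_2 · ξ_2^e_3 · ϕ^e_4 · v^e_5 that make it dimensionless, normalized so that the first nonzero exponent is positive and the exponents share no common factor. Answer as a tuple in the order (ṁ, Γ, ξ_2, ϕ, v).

(4, -3, 1, -1, 3)

M: e_1·(1) + e_2·(1) + e_3·(-1) + e_4·(0) + e_5·(0) = 0
L: e_1·(0) + e_2·(2) + e_3·(1) + e_4·(-2) + e_5·(1) = 0
T: e_1·(-1) + e_2·(-2) + e_3·(1) + e_4·(0) + e_5·(-1) = 0
Θ: e_1·(0) + e_2·(0) + e_3·(1) + e_4·(1) + e_5·(0) = 0
Solving this homogeneous linear system for the smallest-integer solution (first nonzero entry positive) gives (4, -3, 1, -1, 3).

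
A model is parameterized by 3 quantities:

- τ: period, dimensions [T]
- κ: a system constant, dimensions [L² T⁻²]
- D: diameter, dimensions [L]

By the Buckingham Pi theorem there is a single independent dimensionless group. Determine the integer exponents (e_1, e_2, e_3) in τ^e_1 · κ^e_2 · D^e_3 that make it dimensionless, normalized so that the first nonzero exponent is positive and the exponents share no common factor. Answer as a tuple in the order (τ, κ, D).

L: e_1·(0) + e_2·(2) + e_3·(1) = 0
T: e_1·(1) + e_2·(-2) + e_3·(0) = 0
Solving this homogeneous linear system for the smallest-integer solution (first nonzero entry positive) gives (2, 1, -2).

(2, 1, -2)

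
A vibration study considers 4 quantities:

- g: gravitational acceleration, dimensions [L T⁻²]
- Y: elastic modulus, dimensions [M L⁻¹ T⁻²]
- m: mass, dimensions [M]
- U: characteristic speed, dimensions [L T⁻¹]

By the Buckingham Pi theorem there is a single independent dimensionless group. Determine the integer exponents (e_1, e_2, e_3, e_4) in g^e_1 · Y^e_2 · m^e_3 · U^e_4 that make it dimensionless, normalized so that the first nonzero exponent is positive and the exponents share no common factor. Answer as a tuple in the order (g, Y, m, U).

M: e_1·(0) + e_2·(1) + e_3·(1) + e_4·(0) = 0
L: e_1·(1) + e_2·(-1) + e_3·(0) + e_4·(1) = 0
T: e_1·(-2) + e_2·(-2) + e_3·(0) + e_4·(-1) = 0
Solving this homogeneous linear system for the smallest-integer solution (first nonzero entry positive) gives (3, -1, 1, -4).

(3, -1, 1, -4)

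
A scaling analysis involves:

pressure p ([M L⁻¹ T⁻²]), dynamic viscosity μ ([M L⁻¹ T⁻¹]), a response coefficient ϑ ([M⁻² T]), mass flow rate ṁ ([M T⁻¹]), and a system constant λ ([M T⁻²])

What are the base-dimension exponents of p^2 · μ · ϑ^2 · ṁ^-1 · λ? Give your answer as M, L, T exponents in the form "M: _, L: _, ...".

Collect each base-dimension exponent across the product:
  M: 2·(1) + (1) + 2·(-2) − (1) + (1) = -1
  L: 2·(-1) + (-1) + 2·(0) − (0) + (0) = -3
  T: 2·(-2) + (-1) + 2·(1) − (-1) + (-2) = -4
So the dimensions are [M⁻¹ L⁻³ T⁻⁴].

M: -1, L: -3, T: -4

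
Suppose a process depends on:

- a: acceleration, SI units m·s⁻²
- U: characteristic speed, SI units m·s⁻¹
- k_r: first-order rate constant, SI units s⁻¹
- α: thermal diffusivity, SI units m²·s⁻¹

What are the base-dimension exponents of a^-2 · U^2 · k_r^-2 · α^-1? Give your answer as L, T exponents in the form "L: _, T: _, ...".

Collect each base-dimension exponent across the product:
  L: −2·(1) + 2·(1) − 2·(0) − (2) = -2
  T: −2·(-2) + 2·(-1) − 2·(-1) − (-1) = 5
So the dimensions are [L⁻² T⁵].

L: -2, T: 5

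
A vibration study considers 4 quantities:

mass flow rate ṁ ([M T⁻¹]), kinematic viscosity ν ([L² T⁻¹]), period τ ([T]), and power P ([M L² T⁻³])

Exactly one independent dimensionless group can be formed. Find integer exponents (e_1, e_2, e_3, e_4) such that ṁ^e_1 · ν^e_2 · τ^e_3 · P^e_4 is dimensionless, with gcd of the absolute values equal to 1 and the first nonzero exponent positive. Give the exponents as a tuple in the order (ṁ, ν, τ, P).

(1, 1, -1, -1)

M: e_1·(1) + e_2·(0) + e_3·(0) + e_4·(1) = 0
L: e_1·(0) + e_2·(2) + e_3·(0) + e_4·(2) = 0
T: e_1·(-1) + e_2·(-1) + e_3·(1) + e_4·(-3) = 0
Solving this homogeneous linear system for the smallest-integer solution (first nonzero entry positive) gives (1, 1, -1, -1).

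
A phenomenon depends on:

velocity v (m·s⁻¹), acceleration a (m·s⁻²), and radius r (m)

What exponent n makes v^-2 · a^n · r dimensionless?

Balance the L exponent: (1)·n from a, plus −2·(1) + (1) = -1 from the rest, must sum to zero.
n − 1 = 0, so n = 1.

1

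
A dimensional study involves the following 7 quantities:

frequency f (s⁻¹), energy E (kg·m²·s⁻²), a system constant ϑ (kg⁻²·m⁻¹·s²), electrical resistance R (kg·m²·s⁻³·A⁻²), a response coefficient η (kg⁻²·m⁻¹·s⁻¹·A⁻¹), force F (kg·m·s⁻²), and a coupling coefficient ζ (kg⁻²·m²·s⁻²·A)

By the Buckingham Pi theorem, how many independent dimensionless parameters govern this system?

There are 7 variables and 4 base dimensions (M, L, T, I).
The dimension matrix has rank 4.
Independent dimensionless groups: 7 − 4 = 3.

3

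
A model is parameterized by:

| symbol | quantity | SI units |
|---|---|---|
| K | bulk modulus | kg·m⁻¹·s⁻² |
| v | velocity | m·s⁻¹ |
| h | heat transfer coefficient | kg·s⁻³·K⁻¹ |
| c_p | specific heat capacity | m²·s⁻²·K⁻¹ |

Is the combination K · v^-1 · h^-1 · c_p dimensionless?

yes

Sum the exponent of each base dimension across the product:
  M: [K]_M − [v]_M − [h]_M + [c_p]_M = (1) − (0) − (1) + (0) = 0
  L: [K]_L − [v]_L − [h]_L + [c_p]_L = (-1) − (1) − (0) + (2) = 0
  T: [K]_T − [v]_T − [h]_T + [c_p]_T = (-2) − (-1) − (-3) + (-2) = 0
  Θ: [K]_Θ − [v]_Θ − [h]_Θ + [c_p]_Θ = (0) − (0) − (-1) + (-1) = 0
All base exponents vanish — dimensionless.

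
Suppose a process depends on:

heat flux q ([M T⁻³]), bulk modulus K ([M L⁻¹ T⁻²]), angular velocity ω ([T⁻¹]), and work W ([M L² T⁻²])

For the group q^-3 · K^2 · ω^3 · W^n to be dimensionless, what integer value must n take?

1

Balance the M exponent: (1)·n from W, plus −3·(1) + 2·(1) + 3·(0) = -1 from the rest, must sum to zero.
n − 1 = 0, so n = 1.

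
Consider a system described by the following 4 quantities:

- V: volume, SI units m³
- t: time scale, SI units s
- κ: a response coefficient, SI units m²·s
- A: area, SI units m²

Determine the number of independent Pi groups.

2

There are 4 variables and 2 base dimensions (L, T).
The dimension matrix has rank 2.
Independent dimensionless groups: 4 − 2 = 2.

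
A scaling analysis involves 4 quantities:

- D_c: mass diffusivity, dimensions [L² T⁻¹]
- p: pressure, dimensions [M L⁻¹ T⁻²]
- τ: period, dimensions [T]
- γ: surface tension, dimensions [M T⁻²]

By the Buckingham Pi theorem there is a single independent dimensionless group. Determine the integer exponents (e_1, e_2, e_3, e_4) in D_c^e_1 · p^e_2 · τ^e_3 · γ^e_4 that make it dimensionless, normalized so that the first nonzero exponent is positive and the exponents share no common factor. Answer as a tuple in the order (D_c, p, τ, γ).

(1, 2, 1, -2)

M: e_1·(0) + e_2·(1) + e_3·(0) + e_4·(1) = 0
L: e_1·(2) + e_2·(-1) + e_3·(0) + e_4·(0) = 0
T: e_1·(-1) + e_2·(-2) + e_3·(1) + e_4·(-2) = 0
Solving this homogeneous linear system for the smallest-integer solution (first nonzero entry positive) gives (1, 2, 1, -2).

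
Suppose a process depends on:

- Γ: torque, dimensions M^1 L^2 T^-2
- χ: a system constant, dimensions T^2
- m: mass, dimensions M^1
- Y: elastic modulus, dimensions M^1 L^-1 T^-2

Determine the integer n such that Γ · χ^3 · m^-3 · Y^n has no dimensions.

Balance the M exponent: (1)·n from Y, plus (1) + 3·(0) − 3·(1) = -2 from the rest, must sum to zero.
n − 2 = 0, so n = 2.

2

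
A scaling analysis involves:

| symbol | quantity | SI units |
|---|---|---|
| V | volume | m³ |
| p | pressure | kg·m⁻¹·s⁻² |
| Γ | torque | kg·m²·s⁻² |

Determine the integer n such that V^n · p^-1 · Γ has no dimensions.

Balance the L exponent: (3)·n from V, plus −(-1) + (2) = 3 from the rest, must sum to zero.
3n + 3 = 0, so n = -1.

-1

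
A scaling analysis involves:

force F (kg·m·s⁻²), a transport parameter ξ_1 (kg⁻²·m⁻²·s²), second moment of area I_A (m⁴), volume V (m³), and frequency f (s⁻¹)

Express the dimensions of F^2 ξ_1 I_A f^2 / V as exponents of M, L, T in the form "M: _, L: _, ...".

Collect each base-dimension exponent across the product:
  M: 2·(1) + (-2) + (0) − (0) + 2·(0) = 0
  L: 2·(1) + (-2) + (4) − (3) + 2·(0) = 1
  T: 2·(-2) + (2) + (0) − (0) + 2·(-1) = -4
So the dimensions are [L T⁻⁴].

M: 0, L: 1, T: -4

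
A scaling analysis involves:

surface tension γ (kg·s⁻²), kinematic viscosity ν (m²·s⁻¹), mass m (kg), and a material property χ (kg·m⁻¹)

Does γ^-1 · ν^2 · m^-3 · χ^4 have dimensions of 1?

Sum the exponent of each base dimension across the product:
  M: −[γ]_M + 2·[ν]_M − 3·[m]_M + 4·[χ]_M = −(1) + 2·(0) − 3·(1) + 4·(1) = 0
  L: −[γ]_L + 2·[ν]_L − 3·[m]_L + 4·[χ]_L = −(0) + 2·(2) − 3·(0) + 4·(-1) = 0
  T: −[γ]_T + 2·[ν]_T − 3·[m]_T + 4·[χ]_T = −(-2) + 2·(-1) − 3·(0) + 4·(0) = 0
All base exponents vanish — dimensionless.

yes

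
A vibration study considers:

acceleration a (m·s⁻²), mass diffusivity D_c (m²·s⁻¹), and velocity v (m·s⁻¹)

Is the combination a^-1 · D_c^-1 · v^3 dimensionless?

Sum the exponent of each base dimension across the product:
  L: −[a]_L − [D_c]_L + 3·[v]_L = −(1) − (2) + 3·(1) = 0
  T: −[a]_T − [D_c]_T + 3·[v]_T = −(-2) − (-1) + 3·(-1) = 0
All base exponents vanish — dimensionless.

yes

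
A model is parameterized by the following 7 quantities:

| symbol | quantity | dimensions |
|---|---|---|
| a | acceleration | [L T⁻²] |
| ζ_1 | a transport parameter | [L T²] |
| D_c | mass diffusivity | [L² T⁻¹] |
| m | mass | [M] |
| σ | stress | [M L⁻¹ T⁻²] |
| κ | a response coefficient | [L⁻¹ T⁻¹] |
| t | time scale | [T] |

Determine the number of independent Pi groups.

There are 7 variables and 3 base dimensions (M, L, T).
The dimension matrix has rank 3.
Independent dimensionless groups: 7 − 3 = 4.

4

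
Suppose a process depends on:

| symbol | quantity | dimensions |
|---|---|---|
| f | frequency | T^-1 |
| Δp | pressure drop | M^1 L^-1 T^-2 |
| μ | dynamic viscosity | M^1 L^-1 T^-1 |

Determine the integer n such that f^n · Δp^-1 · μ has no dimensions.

1

Balance the T exponent: (-1)·n from f, plus −(-2) + (-1) = 1 from the rest, must sum to zero.
−n + 1 = 0, so n = 1.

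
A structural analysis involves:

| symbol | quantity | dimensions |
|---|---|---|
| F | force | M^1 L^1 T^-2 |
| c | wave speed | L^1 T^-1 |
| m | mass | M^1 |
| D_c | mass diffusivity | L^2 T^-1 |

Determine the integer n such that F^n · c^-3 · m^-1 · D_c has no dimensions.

1

Balance the M exponent: (1)·n from F, plus −3·(0) − (1) + (0) = -1 from the rest, must sum to zero.
n − 1 = 0, so n = 1.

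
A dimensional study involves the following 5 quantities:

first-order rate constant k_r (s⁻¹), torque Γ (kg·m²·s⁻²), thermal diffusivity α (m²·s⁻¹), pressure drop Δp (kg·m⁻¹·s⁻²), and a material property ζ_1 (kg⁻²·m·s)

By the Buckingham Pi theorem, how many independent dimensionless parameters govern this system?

There are 5 variables and 3 base dimensions (M, L, T).
The dimension matrix has rank 3.
Independent dimensionless groups: 5 − 3 = 2.

2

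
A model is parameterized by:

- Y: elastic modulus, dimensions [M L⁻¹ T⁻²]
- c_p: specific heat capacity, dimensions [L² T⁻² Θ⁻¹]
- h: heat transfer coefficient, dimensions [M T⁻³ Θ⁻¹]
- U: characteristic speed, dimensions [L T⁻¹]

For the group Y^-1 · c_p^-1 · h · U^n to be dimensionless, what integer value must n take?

1

Balance the L exponent: (1)·n from U, plus −(-1) − (2) + (0) = -1 from the rest, must sum to zero.
n − 1 = 0, so n = 1.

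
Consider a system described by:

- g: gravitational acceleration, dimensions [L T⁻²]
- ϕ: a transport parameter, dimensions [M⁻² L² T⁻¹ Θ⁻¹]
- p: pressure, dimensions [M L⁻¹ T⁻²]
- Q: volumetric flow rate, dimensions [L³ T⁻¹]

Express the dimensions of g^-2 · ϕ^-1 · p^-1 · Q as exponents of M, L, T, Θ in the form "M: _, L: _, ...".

Collect each base-dimension exponent across the product:
  M: −2·(0) − (-2) − (1) + (0) = 1
  L: −2·(1) − (2) − (-1) + (3) = 0
  T: −2·(-2) − (-1) − (-2) + (-1) = 6
  Θ: −2·(0) − (-1) − (0) + (0) = 1
So the dimensions are [M T⁶ Θ].

M: 1, L: 0, T: 6, Θ: 1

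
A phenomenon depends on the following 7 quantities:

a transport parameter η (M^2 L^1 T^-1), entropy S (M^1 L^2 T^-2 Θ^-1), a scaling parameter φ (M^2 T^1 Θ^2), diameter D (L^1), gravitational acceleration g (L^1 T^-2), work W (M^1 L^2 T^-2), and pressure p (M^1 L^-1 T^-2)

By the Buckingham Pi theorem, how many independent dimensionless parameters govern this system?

There are 7 variables and 4 base dimensions (M, L, T, Θ).
The dimension matrix has rank 4.
Independent dimensionless groups: 7 − 4 = 3.

3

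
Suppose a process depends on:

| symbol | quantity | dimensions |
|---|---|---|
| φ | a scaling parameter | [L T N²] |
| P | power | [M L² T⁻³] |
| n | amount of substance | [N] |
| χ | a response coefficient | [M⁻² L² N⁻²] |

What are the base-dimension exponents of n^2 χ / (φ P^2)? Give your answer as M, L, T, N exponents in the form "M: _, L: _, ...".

Collect each base-dimension exponent across the product:
  M: −(0) − 2·(1) + 2·(0) + (-2) = -4
  L: −(1) − 2·(2) + 2·(0) + (2) = -3
  T: −(1) − 2·(-3) + 2·(0) + (0) = 5
  N: −(2) − 2·(0) + 2·(1) + (-2) = -2
So the dimensions are [M⁻⁴ L⁻³ T⁵ N⁻²].

M: -4, L: -3, T: 5, N: -2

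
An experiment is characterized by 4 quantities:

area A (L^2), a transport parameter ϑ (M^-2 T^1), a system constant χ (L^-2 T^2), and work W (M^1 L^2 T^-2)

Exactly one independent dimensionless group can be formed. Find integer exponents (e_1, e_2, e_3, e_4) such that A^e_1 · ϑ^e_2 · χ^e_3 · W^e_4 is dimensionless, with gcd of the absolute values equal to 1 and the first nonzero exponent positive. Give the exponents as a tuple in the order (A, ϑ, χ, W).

(1, -2, -3, -4)

M: e_1·(0) + e_2·(-2) + e_3·(0) + e_4·(1) = 0
L: e_1·(2) + e_2·(0) + e_3·(-2) + e_4·(2) = 0
T: e_1·(0) + e_2·(1) + e_3·(2) + e_4·(-2) = 0
Solving this homogeneous linear system for the smallest-integer solution (first nonzero entry positive) gives (1, -2, -3, -4).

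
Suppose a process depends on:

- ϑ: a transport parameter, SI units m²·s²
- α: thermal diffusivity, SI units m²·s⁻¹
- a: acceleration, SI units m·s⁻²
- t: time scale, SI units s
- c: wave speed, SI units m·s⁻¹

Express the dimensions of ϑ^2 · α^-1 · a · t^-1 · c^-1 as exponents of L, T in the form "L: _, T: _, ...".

L: 2, T: 3

Collect each base-dimension exponent across the product:
  L: 2·(2) − (2) + (1) − (0) − (1) = 2
  T: 2·(2) − (-1) + (-2) − (1) − (-1) = 3
So the dimensions are [L² T³].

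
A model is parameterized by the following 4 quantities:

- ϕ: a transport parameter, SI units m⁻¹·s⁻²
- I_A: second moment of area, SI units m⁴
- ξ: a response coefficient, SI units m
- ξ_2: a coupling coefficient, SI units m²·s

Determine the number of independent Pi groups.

There are 4 variables and 2 base dimensions (L, T).
The dimension matrix has rank 2.
Independent dimensionless groups: 4 − 2 = 2.

2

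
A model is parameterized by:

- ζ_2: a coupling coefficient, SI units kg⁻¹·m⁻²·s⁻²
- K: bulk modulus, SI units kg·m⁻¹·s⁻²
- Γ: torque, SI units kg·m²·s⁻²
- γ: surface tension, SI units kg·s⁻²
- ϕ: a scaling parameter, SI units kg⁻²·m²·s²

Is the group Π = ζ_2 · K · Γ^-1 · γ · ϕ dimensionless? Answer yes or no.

no

Sum the exponent of each base dimension across the product:
  M: [ζ_2]_M + [K]_M − [Γ]_M + [γ]_M + [ϕ]_M = (-1) + (1) − (1) + (1) + (-2) = -2
  L: [ζ_2]_L + [K]_L − [Γ]_L + [γ]_L + [ϕ]_L = (-2) + (-1) − (2) + (0) + (2) = -3
  T: [ζ_2]_T + [K]_T − [Γ]_T + [γ]_T + [ϕ]_T = (-2) + (-2) − (-2) + (-2) + (2) = -2
Net dimensions [M⁻² L⁻³ T⁻²] ≠ [1] — not dimensionless.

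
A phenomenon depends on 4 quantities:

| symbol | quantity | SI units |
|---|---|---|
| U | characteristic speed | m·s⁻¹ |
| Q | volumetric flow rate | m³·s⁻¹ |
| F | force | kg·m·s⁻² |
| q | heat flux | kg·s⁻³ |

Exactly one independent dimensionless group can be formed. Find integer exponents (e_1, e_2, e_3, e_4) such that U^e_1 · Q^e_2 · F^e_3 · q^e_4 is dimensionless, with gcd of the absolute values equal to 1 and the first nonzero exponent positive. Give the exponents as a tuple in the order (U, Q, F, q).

(2, -1, 1, -1)

M: e_1·(0) + e_2·(0) + e_3·(1) + e_4·(1) = 0
L: e_1·(1) + e_2·(3) + e_3·(1) + e_4·(0) = 0
T: e_1·(-1) + e_2·(-1) + e_3·(-2) + e_4·(-3) = 0
Solving this homogeneous linear system for the smallest-integer solution (first nonzero entry positive) gives (2, -1, 1, -1).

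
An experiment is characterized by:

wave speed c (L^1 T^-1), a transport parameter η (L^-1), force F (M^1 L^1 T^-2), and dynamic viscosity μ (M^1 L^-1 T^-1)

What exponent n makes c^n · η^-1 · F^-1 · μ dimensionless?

1

Balance the L exponent: (1)·n from c, plus −(-1) − (1) + (-1) = -1 from the rest, must sum to zero.
n − 1 = 0, so n = 1.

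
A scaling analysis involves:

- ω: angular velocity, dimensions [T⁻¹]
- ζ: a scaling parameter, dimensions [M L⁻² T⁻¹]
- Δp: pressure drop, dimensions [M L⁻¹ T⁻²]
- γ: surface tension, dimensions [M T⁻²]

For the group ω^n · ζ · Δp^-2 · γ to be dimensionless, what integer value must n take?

1

Balance the T exponent: (-1)·n from ω, plus (-1) − 2·(-2) + (-2) = 1 from the rest, must sum to zero.
−n + 1 = 0, so n = 1.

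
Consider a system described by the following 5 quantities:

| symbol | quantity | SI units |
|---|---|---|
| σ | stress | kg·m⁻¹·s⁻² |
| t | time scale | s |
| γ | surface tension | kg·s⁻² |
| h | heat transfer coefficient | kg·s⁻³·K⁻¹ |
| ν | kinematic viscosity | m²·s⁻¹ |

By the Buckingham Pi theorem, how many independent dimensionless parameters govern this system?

1

There are 5 variables and 4 base dimensions (M, L, T, Θ).
The dimension matrix has rank 4.
Independent dimensionless groups: 5 − 4 = 1.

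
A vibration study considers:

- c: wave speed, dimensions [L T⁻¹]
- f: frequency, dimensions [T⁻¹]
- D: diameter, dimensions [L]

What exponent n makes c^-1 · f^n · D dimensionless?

Balance the T exponent: (-1)·n from f, plus −(-1) + (0) = 1 from the rest, must sum to zero.
−n + 1 = 0, so n = 1.

1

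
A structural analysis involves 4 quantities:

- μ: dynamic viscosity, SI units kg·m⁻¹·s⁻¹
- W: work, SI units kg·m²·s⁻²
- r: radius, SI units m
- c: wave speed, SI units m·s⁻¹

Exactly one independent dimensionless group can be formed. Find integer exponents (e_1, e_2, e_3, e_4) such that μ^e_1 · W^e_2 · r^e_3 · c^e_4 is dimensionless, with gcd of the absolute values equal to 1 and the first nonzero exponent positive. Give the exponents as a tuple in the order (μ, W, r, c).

(1, -1, 2, 1)

M: e_1·(1) + e_2·(1) + e_3·(0) + e_4·(0) = 0
L: e_1·(-1) + e_2·(2) + e_3·(1) + e_4·(1) = 0
T: e_1·(-1) + e_2·(-2) + e_3·(0) + e_4·(-1) = 0
Solving this homogeneous linear system for the smallest-integer solution (first nonzero entry positive) gives (1, -1, 2, 1).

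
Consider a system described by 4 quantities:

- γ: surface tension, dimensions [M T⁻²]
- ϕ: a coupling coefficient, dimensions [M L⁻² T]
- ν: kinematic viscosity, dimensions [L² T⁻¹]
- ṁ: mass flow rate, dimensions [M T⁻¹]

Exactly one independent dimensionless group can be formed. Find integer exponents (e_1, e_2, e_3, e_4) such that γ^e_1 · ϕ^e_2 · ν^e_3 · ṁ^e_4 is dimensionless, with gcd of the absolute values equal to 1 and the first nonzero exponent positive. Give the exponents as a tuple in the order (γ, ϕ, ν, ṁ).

M: e_1·(1) + e_2·(1) + e_3·(0) + e_4·(1) = 0
L: e_1·(0) + e_2·(-2) + e_3·(2) + e_4·(0) = 0
T: e_1·(-2) + e_2·(1) + e_3·(-1) + e_4·(-1) = 0
Solving this homogeneous linear system for the smallest-integer solution (first nonzero entry positive) gives (1, 1, 1, -2).

(1, 1, 1, -2)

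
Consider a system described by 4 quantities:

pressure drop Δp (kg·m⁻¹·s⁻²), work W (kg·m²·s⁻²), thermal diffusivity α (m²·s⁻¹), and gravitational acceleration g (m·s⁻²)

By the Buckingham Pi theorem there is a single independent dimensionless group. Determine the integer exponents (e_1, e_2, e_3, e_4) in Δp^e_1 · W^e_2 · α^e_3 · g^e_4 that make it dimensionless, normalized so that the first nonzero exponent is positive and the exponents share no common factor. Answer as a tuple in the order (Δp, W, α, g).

(1, -1, 2, -1)

M: e_1·(1) + e_2·(1) + e_3·(0) + e_4·(0) = 0
L: e_1·(-1) + e_2·(2) + e_3·(2) + e_4·(1) = 0
T: e_1·(-2) + e_2·(-2) + e_3·(-1) + e_4·(-2) = 0
Solving this homogeneous linear system for the smallest-integer solution (first nonzero entry positive) gives (1, -1, 2, -1).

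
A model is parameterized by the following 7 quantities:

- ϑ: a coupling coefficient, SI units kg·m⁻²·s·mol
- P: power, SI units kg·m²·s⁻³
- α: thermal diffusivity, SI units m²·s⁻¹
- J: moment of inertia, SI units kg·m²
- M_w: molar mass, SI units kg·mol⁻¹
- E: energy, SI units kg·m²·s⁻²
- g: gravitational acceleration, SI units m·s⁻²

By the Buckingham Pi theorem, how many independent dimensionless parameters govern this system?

There are 7 variables and 4 base dimensions (M, L, T, N).
The dimension matrix has rank 4.
Independent dimensionless groups: 7 − 4 = 3.

3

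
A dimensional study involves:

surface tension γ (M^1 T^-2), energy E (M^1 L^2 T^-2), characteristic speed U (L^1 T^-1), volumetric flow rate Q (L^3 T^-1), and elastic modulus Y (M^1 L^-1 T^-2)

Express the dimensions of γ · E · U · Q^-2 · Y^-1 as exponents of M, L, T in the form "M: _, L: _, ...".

Collect each base-dimension exponent across the product:
  M: (1) + (1) + (0) − 2·(0) − (1) = 1
  L: (0) + (2) + (1) − 2·(3) − (-1) = -2
  T: (-2) + (-2) + (-1) − 2·(-1) − (-2) = -1
So the dimensions are [M L⁻² T⁻¹].

M: 1, L: -2, T: -1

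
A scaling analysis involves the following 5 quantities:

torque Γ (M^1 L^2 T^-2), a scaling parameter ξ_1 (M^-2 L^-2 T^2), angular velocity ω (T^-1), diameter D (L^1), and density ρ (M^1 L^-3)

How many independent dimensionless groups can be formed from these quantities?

2

There are 5 variables and 3 base dimensions (M, L, T).
The dimension matrix has rank 3.
Independent dimensionless groups: 5 − 3 = 2.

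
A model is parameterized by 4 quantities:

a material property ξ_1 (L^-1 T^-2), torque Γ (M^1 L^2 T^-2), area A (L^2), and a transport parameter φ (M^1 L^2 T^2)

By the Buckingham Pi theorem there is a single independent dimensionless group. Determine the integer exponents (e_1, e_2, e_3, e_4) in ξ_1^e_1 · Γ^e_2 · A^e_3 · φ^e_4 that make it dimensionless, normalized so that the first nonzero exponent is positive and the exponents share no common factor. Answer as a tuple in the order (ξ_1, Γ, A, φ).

M: e_1·(0) + e_2·(1) + e_3·(0) + e_4·(1) = 0
L: e_1·(-1) + e_2·(2) + e_3·(2) + e_4·(2) = 0
T: e_1·(-2) + e_2·(-2) + e_3·(0) + e_4·(2) = 0
Solving this homogeneous linear system for the smallest-integer solution (first nonzero entry positive) gives (2, -1, 1, 1).

(2, -1, 1, 1)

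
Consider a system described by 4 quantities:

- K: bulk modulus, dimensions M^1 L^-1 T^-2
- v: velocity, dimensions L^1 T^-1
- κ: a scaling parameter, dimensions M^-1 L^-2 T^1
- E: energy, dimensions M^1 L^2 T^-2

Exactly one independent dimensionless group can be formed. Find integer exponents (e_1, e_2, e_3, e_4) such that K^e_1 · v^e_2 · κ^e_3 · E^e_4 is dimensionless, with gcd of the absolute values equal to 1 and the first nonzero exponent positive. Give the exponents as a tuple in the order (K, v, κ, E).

M: e_1·(1) + e_2·(0) + e_3·(-1) + e_4·(1) = 0
L: e_1·(-1) + e_2·(1) + e_3·(-2) + e_4·(2) = 0
T: e_1·(-2) + e_2·(-1) + e_3·(1) + e_4·(-2) = 0
Solving this homogeneous linear system for the smallest-integer solution (first nonzero entry positive) gives (1, 3, -3, -4).

(1, 3, -3, -4)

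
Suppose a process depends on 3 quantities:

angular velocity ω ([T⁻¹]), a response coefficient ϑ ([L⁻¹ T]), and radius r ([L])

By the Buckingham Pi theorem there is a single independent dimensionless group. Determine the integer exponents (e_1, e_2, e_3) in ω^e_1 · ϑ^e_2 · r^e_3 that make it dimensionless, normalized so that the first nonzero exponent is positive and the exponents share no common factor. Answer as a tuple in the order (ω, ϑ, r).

(1, 1, 1)

L: e_1·(0) + e_2·(-1) + e_3·(1) = 0
T: e_1·(-1) + e_2·(1) + e_3·(0) = 0
Solving this homogeneous linear system for the smallest-integer solution (first nonzero entry positive) gives (1, 1, 1).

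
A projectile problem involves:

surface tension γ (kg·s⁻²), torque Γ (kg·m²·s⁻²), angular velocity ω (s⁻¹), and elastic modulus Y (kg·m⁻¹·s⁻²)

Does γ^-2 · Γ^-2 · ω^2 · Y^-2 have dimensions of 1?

Sum the exponent of each base dimension across the product:
  M: −2·[γ]_M − 2·[Γ]_M + 2·[ω]_M − 2·[Y]_M = −2·(1) − 2·(1) + 2·(0) − 2·(1) = -6
  L: −2·[γ]_L − 2·[Γ]_L + 2·[ω]_L − 2·[Y]_L = −2·(0) − 2·(2) + 2·(0) − 2·(-1) = -2
  T: −2·[γ]_T − 2·[Γ]_T + 2·[ω]_T − 2·[Y]_T = −2·(-2) − 2·(-2) + 2·(-1) − 2·(-2) = 10
Net dimensions [M⁻⁶ L⁻² T¹⁰] ≠ [1] — not dimensionless.

no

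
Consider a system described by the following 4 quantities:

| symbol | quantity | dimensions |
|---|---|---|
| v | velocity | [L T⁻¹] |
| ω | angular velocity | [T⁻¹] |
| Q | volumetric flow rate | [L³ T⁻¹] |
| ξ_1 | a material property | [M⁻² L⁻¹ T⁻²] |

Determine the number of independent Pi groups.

1

There are 4 variables and 3 base dimensions (M, L, T).
The dimension matrix has rank 3.
Independent dimensionless groups: 4 − 3 = 1.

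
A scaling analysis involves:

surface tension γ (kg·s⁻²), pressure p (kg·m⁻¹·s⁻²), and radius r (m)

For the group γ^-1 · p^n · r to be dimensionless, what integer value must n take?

1

Balance the M exponent: (1)·n from p, plus −(1) + (0) = -1 from the rest, must sum to zero.
n − 1 = 0, so n = 1.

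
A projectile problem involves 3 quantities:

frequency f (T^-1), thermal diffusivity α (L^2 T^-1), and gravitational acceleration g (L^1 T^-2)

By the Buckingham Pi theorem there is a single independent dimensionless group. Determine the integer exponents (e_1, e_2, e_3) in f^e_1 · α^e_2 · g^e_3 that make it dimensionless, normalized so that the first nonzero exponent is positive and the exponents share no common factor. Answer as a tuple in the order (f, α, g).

L: e_1·(0) + e_2·(2) + e_3·(1) = 0
T: e_1·(-1) + e_2·(-1) + e_3·(-2) = 0
Solving this homogeneous linear system for the smallest-integer solution (first nonzero entry positive) gives (3, 1, -2).

(3, 1, -2)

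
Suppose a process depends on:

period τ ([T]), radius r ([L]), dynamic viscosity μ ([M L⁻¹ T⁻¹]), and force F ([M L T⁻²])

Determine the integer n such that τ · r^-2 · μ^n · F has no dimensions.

Balance the M exponent: (1)·n from μ, plus (0) − 2·(0) + (1) = 1 from the rest, must sum to zero.
n + 1 = 0, so n = -1.

-1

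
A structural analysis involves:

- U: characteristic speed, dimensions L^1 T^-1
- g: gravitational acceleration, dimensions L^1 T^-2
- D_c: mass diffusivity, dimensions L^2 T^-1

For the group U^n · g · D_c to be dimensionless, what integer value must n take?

Balance the L exponent: (1)·n from U, plus (1) + (2) = 3 from the rest, must sum to zero.
n + 3 = 0, so n = -3.

-3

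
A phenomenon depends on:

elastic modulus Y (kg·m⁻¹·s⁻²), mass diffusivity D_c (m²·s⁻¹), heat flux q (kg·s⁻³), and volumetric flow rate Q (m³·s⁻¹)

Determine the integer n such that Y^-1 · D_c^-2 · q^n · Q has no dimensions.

1

Balance the M exponent: (1)·n from q, plus −(1) − 2·(0) + (0) = -1 from the rest, must sum to zero.
n − 1 = 0, so n = 1.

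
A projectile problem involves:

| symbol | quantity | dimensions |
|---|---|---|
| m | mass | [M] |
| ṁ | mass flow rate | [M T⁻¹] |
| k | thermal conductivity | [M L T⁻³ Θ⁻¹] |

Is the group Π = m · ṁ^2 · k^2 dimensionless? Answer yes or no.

no

Sum the exponent of each base dimension across the product:
  M: [m]_M + 2·[ṁ]_M + 2·[k]_M = (1) + 2·(1) + 2·(1) = 5
  L: [m]_L + 2·[ṁ]_L + 2·[k]_L = (0) + 2·(0) + 2·(1) = 2
  T: [m]_T + 2·[ṁ]_T + 2·[k]_T = (0) + 2·(-1) + 2·(-3) = -8
  Θ: [m]_Θ + 2·[ṁ]_Θ + 2·[k]_Θ = (0) + 2·(0) + 2·(-1) = -2
Net dimensions [M⁵ L² T⁻⁸ Θ⁻²] ≠ [1] — not dimensionless.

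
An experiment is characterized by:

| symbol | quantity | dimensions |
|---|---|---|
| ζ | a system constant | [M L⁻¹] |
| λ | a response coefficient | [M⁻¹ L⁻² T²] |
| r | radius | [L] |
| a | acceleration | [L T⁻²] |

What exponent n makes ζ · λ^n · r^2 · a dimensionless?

1

Balance the M exponent: (-1)·n from λ, plus (1) + 2·(0) + (0) = 1 from the rest, must sum to zero.
−n + 1 = 0, so n = 1.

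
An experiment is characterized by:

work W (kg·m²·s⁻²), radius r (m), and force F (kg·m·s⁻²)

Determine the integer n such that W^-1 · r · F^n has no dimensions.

1

Balance the M exponent: (1)·n from F, plus −(1) + (0) = -1 from the rest, must sum to zero.
n − 1 = 0, so n = 1.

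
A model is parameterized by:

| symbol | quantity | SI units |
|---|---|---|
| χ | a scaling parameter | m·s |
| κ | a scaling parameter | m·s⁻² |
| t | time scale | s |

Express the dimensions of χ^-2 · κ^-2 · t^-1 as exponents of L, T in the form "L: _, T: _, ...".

L: -4, T: 1

Collect each base-dimension exponent across the product:
  L: −2·(1) − 2·(1) − (0) = -4
  T: −2·(1) − 2·(-2) − (1) = 1
So the dimensions are [L⁻⁴ T].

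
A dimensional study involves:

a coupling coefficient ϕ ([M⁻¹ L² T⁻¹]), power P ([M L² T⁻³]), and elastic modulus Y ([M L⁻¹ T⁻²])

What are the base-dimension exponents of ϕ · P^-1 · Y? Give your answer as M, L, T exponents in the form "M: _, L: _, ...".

M: -1, L: -1, T: 0

Collect each base-dimension exponent across the product:
  M: (-1) − (1) + (1) = -1
  L: (2) − (2) + (-1) = -1
  T: (-1) − (-3) + (-2) = 0
So the dimensions are [M⁻¹ L⁻¹].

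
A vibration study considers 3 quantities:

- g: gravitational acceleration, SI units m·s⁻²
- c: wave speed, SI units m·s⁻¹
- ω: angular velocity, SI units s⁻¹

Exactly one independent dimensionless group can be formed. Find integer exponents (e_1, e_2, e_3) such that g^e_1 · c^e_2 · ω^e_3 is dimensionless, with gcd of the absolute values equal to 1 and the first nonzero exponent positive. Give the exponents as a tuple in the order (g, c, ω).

(1, -1, -1)

L: e_1·(1) + e_2·(1) + e_3·(0) = 0
T: e_1·(-2) + e_2·(-1) + e_3·(-1) = 0
Solving this homogeneous linear system for the smallest-integer solution (first nonzero entry positive) gives (1, -1, -1).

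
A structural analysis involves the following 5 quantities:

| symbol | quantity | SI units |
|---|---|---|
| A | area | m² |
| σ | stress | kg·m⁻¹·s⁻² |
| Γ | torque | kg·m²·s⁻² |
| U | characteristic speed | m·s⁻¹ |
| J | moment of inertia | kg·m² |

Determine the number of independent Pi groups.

2

There are 5 variables and 3 base dimensions (M, L, T).
The dimension matrix has rank 3.
Independent dimensionless groups: 5 − 3 = 2.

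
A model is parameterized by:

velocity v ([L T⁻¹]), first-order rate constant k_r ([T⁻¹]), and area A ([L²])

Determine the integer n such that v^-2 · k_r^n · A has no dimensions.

2

Balance the T exponent: (-1)·n from k_r, plus −2·(-1) + (0) = 2 from the rest, must sum to zero.
−n + 2 = 0, so n = 2.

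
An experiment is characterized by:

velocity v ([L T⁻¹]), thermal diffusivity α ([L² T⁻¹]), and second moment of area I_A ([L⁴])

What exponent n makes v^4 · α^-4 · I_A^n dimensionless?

Balance the L exponent: (4)·n from I_A, plus 4·(1) − 4·(2) = -4 from the rest, must sum to zero.
4n − 4 = 0, so n = 1.

1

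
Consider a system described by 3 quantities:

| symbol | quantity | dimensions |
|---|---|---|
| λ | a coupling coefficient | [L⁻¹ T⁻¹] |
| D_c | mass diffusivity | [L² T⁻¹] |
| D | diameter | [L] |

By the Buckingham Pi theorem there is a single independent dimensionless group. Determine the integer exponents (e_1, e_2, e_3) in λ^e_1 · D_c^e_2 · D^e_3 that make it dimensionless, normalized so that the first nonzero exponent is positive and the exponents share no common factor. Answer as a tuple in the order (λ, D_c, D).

(1, -1, 3)

L: e_1·(-1) + e_2·(2) + e_3·(1) = 0
T: e_1·(-1) + e_2·(-1) + e_3·(0) = 0
Solving this homogeneous linear system for the smallest-integer solution (first nonzero entry positive) gives (1, -1, 3).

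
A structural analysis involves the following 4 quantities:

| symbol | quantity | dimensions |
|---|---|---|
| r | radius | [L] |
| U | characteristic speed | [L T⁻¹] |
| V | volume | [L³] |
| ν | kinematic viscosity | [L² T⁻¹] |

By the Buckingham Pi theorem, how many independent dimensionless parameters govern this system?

2

There are 4 variables and 2 base dimensions (L, T).
The dimension matrix has rank 2.
Independent dimensionless groups: 4 − 2 = 2.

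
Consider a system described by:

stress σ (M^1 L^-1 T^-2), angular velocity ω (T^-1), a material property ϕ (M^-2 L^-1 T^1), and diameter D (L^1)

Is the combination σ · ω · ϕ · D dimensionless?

Sum the exponent of each base dimension across the product:
  M: [σ]_M + [ω]_M + [ϕ]_M + [D]_M = (1) + (0) + (-2) + (0) = -1
  L: [σ]_L + [ω]_L + [ϕ]_L + [D]_L = (-1) + (0) + (-1) + (1) = -1
  T: [σ]_T + [ω]_T + [ϕ]_T + [D]_T = (-2) + (-1) + (1) + (0) = -2
Net dimensions [M⁻¹ L⁻¹ T⁻²] ≠ [1] — not dimensionless.

no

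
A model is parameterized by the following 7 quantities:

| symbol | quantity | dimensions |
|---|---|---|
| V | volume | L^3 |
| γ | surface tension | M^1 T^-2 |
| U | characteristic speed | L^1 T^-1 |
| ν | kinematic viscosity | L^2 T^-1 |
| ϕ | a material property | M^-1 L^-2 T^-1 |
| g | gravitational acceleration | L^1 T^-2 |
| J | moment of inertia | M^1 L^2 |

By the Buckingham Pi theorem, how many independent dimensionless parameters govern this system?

There are 7 variables and 3 base dimensions (M, L, T).
The dimension matrix has rank 3.
Independent dimensionless groups: 7 − 3 = 4.

4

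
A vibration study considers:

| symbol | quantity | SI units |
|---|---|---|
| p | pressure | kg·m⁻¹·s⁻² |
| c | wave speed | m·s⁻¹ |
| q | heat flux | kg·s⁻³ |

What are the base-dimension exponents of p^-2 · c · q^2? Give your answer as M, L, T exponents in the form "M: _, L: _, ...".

M: 0, L: 3, T: -3

Collect each base-dimension exponent across the product:
  M: −2·(1) + (0) + 2·(1) = 0
  L: −2·(-1) + (1) + 2·(0) = 3
  T: −2·(-2) + (-1) + 2·(-3) = -3
So the dimensions are [L³ T⁻³].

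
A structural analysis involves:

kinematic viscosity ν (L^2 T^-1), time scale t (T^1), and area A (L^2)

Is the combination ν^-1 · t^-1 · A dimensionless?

yes

Sum the exponent of each base dimension across the product:
  M: −[ν]_M − [t]_M + [A]_M = −(0) − (0) + (0) = 0
  L: −[ν]_L − [t]_L + [A]_L = −(2) − (0) + (2) = 0
  T: −[ν]_T − [t]_T + [A]_T = −(-1) − (1) + (0) = 0
All base exponents vanish — dimensionless.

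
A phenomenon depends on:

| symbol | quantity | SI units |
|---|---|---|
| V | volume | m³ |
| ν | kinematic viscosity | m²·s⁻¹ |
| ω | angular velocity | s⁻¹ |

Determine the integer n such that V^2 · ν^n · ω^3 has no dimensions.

-3

Balance the L exponent: (2)·n from ν, plus 2·(3) + 3·(0) = 6 from the rest, must sum to zero.
2n + 6 = 0, so n = -3.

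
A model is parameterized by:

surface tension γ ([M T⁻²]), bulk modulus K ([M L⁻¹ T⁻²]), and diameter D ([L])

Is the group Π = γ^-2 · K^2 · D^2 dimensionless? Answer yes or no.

yes

Sum the exponent of each base dimension across the product:
  M: −2·[γ]_M + 2·[K]_M + 2·[D]_M = −2·(1) + 2·(1) + 2·(0) = 0
  L: −2·[γ]_L + 2·[K]_L + 2·[D]_L = −2·(0) + 2·(-1) + 2·(1) = 0
  T: −2·[γ]_T + 2·[K]_T + 2·[D]_T = −2·(-2) + 2·(-2) + 2·(0) = 0
All base exponents vanish — dimensionless.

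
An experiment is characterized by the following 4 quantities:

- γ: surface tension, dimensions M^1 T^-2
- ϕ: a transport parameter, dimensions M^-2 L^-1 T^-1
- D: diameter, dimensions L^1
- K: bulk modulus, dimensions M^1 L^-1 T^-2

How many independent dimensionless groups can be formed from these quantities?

1

There are 4 variables and 3 base dimensions (M, L, T).
The dimension matrix has rank 3.
Independent dimensionless groups: 4 − 3 = 1.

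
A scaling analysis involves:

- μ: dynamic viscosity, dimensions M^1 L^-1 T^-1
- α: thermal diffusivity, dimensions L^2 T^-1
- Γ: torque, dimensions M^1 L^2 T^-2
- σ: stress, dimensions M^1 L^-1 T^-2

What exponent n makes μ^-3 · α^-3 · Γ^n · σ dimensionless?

2

Balance the M exponent: (1)·n from Γ, plus −3·(1) − 3·(0) + (1) = -2 from the rest, must sum to zero.
n − 2 = 0, so n = 2.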